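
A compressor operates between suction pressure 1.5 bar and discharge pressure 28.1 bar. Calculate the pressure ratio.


PR = P_high / P_low
PR = 28.1 / 1.5
PR = 18.733

18.733


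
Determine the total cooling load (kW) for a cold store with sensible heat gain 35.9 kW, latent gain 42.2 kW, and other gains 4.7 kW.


Q_total = Q_s + Q_l + Q_misc
Q_total = 35.9 + 42.2 + 4.7
Q_total = 82.8 kW

82.8


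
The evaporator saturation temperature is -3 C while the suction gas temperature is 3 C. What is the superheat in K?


Superheat = T_suction - T_evap
Superheat = 3 - (-3)
Superheat = 6 K

6


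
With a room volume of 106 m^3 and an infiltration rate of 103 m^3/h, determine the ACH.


ACH = flow / volume
ACH = 103 / 106
ACH = 0.972

0.972


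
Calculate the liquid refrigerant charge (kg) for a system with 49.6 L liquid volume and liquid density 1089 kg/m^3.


Charge = V * rho / 1000
Charge = 49.6 * 1089 / 1000
Charge = 54.01 kg

54.01


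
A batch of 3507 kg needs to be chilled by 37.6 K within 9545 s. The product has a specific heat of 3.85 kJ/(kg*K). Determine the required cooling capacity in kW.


Q = m * cp * dT / t
Q = 3507 * 3.85 * 37.6 / 9545
Q = 53.187 kW

53.187


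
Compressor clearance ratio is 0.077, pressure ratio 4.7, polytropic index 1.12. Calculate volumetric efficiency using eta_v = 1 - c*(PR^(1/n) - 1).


PR^(1/n) = 4.7^(1/1.12) = 3.98187271
eta_v = 1 - 0.077 * (3.98187271 - 1)
eta_v = 0.7704

0.7704


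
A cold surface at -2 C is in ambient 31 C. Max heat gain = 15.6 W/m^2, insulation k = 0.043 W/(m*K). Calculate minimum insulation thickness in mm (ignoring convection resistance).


dT = 31 - (-2) = 33 K
thickness = k * dT / q_max * 1000
thickness = 0.043 * 33 / 15.6 * 1000
thickness = 91.0 mm

91.0


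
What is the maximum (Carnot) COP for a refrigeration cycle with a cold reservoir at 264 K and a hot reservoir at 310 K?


dT = 310 - 264 = 46 K
COP_carnot = T_cold / dT = 264 / 46
COP_carnot = 5.739

5.739


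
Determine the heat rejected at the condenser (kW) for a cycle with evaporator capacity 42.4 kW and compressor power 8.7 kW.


Q_cond = Q_evap + W
Q_cond = 42.4 + 8.7
Q_cond = 51.1 kW

51.1


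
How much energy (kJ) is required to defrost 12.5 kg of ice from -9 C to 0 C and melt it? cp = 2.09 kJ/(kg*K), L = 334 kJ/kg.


Sensible heat = cp * dT = 2.09 * 9 = 18.81 kJ/kg
Total per kg = 18.81 + 334 = 352.81 kJ/kg
Q = m * total = 12.5 * 352.81
Q = 4410.1 kJ

4410.1


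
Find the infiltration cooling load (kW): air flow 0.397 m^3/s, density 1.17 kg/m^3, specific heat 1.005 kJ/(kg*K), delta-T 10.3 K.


Q = V_dot * rho * cp * dT
Q = 0.397 * 1.17 * 1.005 * 10.3
Q = 4.808 kW

4.808


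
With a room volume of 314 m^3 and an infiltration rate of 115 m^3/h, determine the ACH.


ACH = flow / volume
ACH = 115 / 314
ACH = 0.366

0.366


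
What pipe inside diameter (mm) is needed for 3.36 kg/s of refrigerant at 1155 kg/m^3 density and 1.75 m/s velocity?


A = m_dot / (rho * v) = 3.36 / (1155 * 1.75) = 0.001662337662 m^2
d = sqrt(4*A/pi) * 1000
d = 46.0 mm

46.0


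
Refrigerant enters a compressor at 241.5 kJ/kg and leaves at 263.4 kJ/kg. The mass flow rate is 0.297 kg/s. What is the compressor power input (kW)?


dh = 263.4 - 241.5 = 21.9 kJ/kg
W = m_dot * dh = 0.297 * 21.9 = 6.5 kW

6.5


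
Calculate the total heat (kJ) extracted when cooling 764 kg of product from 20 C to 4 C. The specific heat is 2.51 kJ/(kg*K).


dT = 20 - (4) = 16 K
Q = m * cp * dT = 764 * 2.51 * 16
Q = 30682 kJ

30682


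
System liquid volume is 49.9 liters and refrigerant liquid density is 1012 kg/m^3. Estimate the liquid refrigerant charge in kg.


Charge = V * rho / 1000
Charge = 49.9 * 1012 / 1000
Charge = 50.5 kg

50.5


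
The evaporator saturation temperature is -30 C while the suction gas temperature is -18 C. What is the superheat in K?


Superheat = T_suction - T_evap
Superheat = -18 - (-30)
Superheat = 12 K

12


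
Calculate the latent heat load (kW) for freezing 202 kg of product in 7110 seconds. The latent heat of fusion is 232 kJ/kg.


Q_lat = m * h_fg / t
Q_lat = 202 * 232 / 7110
Q_lat = 6.59 kW

6.59


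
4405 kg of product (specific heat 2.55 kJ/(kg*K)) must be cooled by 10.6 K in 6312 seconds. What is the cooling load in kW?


Q = m * cp * dT / t
Q = 4405 * 2.55 * 10.6 / 6312
Q = 18.864 kW

18.864


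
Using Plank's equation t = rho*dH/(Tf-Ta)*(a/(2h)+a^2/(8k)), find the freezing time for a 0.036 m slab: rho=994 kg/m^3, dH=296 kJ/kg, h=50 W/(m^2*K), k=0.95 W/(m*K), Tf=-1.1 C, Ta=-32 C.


dT = -1.1 - (-32) = 30.9 K
term1 = a/(2h) = 0.036/(2*50) = 0.00036
term2 = a^2/(8k) = 0.036^2/(8*0.95) = 0.0001705263158
t = rho*dH*1000/dT * (term1 + term2)
t = 994*296*1000/30.9 * (0.00036 + 0.0001705263158)
t = 5052 s

5052


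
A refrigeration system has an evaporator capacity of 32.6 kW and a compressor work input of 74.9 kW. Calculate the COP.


COP = Q_evap / W
COP = 32.6 / 74.9
COP = 0.435

0.435


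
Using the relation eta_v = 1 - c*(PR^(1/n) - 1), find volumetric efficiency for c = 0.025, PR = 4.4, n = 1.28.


PR^(1/n) = 4.4^(1/1.28) = 3.18197969
eta_v = 1 - 0.025 * (3.18197969 - 1)
eta_v = 0.9455

0.9455


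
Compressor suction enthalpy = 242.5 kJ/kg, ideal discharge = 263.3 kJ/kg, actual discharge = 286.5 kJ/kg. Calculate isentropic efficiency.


dh_ideal = 263.3 - 242.5 = 20.8 kJ/kg
dh_actual = 286.5 - 242.5 = 44.0 kJ/kg
eta_s = dh_ideal / dh_actual = 20.8 / 44.0
eta_s = 0.4727

0.4727


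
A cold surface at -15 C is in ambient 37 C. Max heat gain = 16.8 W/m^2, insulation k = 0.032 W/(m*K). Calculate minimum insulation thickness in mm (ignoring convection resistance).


dT = 37 - (-15) = 52 K
thickness = k * dT / q_max * 1000
thickness = 0.032 * 52 / 16.8 * 1000
thickness = 99.0 mm

99.0


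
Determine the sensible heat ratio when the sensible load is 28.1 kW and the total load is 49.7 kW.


SHR = Q_sensible / Q_total
SHR = 28.1 / 49.7
SHR = 0.565

0.565


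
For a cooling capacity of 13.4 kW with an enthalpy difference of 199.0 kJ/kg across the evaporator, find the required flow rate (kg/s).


m_dot = Q / dh
m_dot = 13.4 / 199.0
m_dot = 0.0673 kg/s

0.0673


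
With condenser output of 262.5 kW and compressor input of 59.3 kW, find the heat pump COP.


COP_hp = Q_cond / W
COP_hp = 262.5 / 59.3
COP_hp = 4.427

4.427


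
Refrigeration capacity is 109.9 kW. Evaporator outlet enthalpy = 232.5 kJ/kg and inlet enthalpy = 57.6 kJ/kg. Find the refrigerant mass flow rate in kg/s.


dh = 232.5 - 57.6 = 174.9 kJ/kg
m_dot = Q / dh = 109.9 / 174.9 = 0.6284 kg/s

0.6284


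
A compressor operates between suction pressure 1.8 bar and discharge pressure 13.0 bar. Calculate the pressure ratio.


PR = P_high / P_low
PR = 13.0 / 1.8
PR = 7.222

7.222


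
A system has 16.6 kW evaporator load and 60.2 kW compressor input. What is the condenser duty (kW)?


Q_cond = Q_evap + W
Q_cond = 16.6 + 60.2
Q_cond = 76.8 kW

76.8


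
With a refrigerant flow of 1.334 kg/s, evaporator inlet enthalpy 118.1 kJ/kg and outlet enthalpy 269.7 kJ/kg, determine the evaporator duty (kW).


dh = 269.7 - 118.1 = 151.6 kJ/kg
Q_evap = m_dot * dh = 1.334 * 151.6
Q_evap = 202.23 kW

202.23


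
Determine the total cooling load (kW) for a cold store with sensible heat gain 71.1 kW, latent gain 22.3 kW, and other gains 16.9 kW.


Q_total = Q_s + Q_l + Q_misc
Q_total = 71.1 + 22.3 + 16.9
Q_total = 110.3 kW

110.3


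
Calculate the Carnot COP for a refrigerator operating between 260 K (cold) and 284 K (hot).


dT = 284 - 260 = 24 K
COP_carnot = T_cold / dT = 260 / 24
COP_carnot = 10.833

10.833


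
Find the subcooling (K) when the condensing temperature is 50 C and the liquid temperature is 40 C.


Subcooling = T_cond - T_liquid
Subcooling = 50 - 40
Subcooling = 10 K

10


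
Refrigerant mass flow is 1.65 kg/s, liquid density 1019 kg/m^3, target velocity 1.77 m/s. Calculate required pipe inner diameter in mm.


A = m_dot / (rho * v) = 1.65 / (1019 * 1.77) = 0.0009148217761 m^2
d = sqrt(4*A/pi) * 1000
d = 34.1 mm

34.1


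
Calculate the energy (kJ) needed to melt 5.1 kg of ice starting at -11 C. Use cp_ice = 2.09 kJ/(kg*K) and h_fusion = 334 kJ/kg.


Sensible heat = cp * dT = 2.09 * 11 = 22.99 kJ/kg
Total per kg = 22.99 + 334 = 356.99 kJ/kg
Q = m * total = 5.1 * 356.99
Q = 1820.6 kJ

1820.6


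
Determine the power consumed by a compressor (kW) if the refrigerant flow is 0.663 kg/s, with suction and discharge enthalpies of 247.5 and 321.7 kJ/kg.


dh = 321.7 - 247.5 = 74.2 kJ/kg
W = m_dot * dh = 0.663 * 74.2 = 49.19 kW

49.19


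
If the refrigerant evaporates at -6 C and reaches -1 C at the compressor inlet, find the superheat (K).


Superheat = T_suction - T_evap
Superheat = -1 - (-6)
Superheat = 5 K

5


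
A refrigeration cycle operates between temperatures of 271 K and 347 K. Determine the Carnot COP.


dT = 347 - 271 = 76 K
COP_carnot = T_cold / dT = 271 / 76
COP_carnot = 3.566

3.566


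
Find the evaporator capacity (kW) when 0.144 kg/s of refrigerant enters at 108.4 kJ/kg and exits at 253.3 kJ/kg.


dh = 253.3 - 108.4 = 144.9 kJ/kg
Q_evap = m_dot * dh = 0.144 * 144.9
Q_evap = 20.87 kW

20.87


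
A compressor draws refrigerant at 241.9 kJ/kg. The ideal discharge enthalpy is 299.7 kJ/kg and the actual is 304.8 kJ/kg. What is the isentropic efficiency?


dh_ideal = 299.7 - 241.9 = 57.8 kJ/kg
dh_actual = 304.8 - 241.9 = 62.9 kJ/kg
eta_s = dh_ideal / dh_actual = 57.8 / 62.9
eta_s = 0.9189

0.9189


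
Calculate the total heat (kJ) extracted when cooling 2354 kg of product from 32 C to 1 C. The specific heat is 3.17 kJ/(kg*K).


dT = 32 - (1) = 31 K
Q = m * cp * dT = 2354 * 3.17 * 31
Q = 231328 kJ

231328


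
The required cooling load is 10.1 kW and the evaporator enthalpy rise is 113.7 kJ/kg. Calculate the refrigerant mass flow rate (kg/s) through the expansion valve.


m_dot = Q / dh
m_dot = 10.1 / 113.7
m_dot = 0.0888 kg/s

0.0888


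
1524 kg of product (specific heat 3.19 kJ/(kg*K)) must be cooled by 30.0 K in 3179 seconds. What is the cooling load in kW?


Q = m * cp * dT / t
Q = 1524 * 3.19 * 30.0 / 3179
Q = 45.878 kW

45.878


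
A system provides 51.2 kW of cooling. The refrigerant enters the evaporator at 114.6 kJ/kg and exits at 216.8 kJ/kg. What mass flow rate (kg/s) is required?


dh = 216.8 - 114.6 = 102.2 kJ/kg
m_dot = Q / dh = 51.2 / 102.2 = 0.501 kg/s

0.501


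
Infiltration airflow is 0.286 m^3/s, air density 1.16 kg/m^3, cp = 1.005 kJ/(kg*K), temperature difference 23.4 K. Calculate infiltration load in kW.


Q = V_dot * rho * cp * dT
Q = 0.286 * 1.16 * 1.005 * 23.4
Q = 7.802 kW

7.802


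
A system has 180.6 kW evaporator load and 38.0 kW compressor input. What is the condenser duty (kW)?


Q_cond = Q_evap + W
Q_cond = 180.6 + 38.0
Q_cond = 218.6 kW

218.6


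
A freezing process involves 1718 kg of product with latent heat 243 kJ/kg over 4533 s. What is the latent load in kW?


Q_lat = m * h_fg / t
Q_lat = 1718 * 243 / 4533
Q_lat = 92.1 kW

92.1


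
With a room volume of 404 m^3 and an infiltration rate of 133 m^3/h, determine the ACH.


ACH = flow / volume
ACH = 133 / 404
ACH = 0.329

0.329


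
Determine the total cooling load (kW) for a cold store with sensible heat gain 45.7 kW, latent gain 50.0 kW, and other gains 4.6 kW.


Q_total = Q_s + Q_l + Q_misc
Q_total = 45.7 + 50.0 + 4.6
Q_total = 100.3 kW

100.3


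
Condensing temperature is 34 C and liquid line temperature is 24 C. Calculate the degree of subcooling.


Subcooling = T_cond - T_liquid
Subcooling = 34 - 24
Subcooling = 10 K

10


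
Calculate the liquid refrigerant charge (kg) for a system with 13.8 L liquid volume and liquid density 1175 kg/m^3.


Charge = V * rho / 1000
Charge = 13.8 * 1175 / 1000
Charge = 16.22 kg

16.22


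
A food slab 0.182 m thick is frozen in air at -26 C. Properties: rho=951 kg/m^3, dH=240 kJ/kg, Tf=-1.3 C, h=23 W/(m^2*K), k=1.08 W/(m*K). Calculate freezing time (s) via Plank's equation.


dT = -1.3 - (-26) = 24.7 K
term1 = a/(2h) = 0.182/(2*23) = 0.003956521739
term2 = a^2/(8k) = 0.182^2/(8*1.08) = 0.003833796296
t = rho*dH*1000/dT * (term1 + term2)
t = 951*240*1000/24.7 * (0.003956521739 + 0.003833796296)
t = 71986 s

71986


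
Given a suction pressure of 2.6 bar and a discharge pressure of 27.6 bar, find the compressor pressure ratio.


PR = P_high / P_low
PR = 27.6 / 2.6
PR = 10.615

10.615


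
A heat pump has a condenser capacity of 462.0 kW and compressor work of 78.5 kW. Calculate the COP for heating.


COP_hp = Q_cond / W
COP_hp = 462.0 / 78.5
COP_hp = 5.885

5.885


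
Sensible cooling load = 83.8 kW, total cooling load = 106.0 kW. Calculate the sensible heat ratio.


SHR = Q_sensible / Q_total
SHR = 83.8 / 106.0
SHR = 0.791

0.791


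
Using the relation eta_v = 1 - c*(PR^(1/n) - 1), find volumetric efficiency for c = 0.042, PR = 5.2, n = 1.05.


PR^(1/n) = 5.2^(1/1.05) = 4.8073744
eta_v = 1 - 0.042 * (4.8073744 - 1)
eta_v = 0.8401

0.8401


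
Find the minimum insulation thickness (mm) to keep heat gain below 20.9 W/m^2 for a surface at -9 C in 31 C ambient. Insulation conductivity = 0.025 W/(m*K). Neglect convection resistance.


dT = 31 - (-9) = 40 K
thickness = k * dT / q_max * 1000
thickness = 0.025 * 40 / 20.9 * 1000
thickness = 47.8 mm

47.8


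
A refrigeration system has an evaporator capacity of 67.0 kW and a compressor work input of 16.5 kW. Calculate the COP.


COP = Q_evap / W
COP = 67.0 / 16.5
COP = 4.061

4.061


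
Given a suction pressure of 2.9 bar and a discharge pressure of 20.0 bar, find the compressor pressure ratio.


PR = P_high / P_low
PR = 20.0 / 2.9
PR = 6.897

6.897


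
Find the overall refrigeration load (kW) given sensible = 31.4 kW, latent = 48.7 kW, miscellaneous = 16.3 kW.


Q_total = Q_s + Q_l + Q_misc
Q_total = 31.4 + 48.7 + 16.3
Q_total = 96.4 kW

96.4


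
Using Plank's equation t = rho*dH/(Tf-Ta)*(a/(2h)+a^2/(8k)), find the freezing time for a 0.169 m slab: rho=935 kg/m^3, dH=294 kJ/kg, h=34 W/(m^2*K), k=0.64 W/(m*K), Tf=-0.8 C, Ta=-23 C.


dT = -0.8 - (-23) = 22.2 K
term1 = a/(2h) = 0.169/(2*34) = 0.002485294118
term2 = a^2/(8k) = 0.169^2/(8*0.64) = 0.005578320313
t = rho*dH*1000/dT * (term1 + term2)
t = 935*294*1000/22.2 * (0.002485294118 + 0.005578320313)
t = 99847 s

99847


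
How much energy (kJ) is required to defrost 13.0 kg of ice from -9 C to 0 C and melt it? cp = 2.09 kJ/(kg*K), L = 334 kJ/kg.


Sensible heat = cp * dT = 2.09 * 9 = 18.81 kJ/kg
Total per kg = 18.81 + 334 = 352.81 kJ/kg
Q = m * total = 13.0 * 352.81
Q = 4586.5 kJ

4586.5


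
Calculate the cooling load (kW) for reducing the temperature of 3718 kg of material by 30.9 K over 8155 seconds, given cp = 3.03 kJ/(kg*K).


Q = m * cp * dT / t
Q = 3718 * 3.03 * 30.9 / 8155
Q = 42.686 kW

42.686


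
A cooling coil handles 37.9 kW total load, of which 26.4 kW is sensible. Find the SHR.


SHR = Q_sensible / Q_total
SHR = 26.4 / 37.9
SHR = 0.697

0.697


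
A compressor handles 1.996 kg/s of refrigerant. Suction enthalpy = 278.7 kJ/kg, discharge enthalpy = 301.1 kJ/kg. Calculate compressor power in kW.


dh = 301.1 - 278.7 = 22.4 kJ/kg
W = m_dot * dh = 1.996 * 22.4 = 44.71 kW

44.71


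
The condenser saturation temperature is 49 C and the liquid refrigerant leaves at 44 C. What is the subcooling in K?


Subcooling = T_cond - T_liquid
Subcooling = 49 - 44
Subcooling = 5 K

5


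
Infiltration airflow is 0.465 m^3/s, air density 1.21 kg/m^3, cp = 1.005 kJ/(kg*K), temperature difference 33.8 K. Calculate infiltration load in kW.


Q = V_dot * rho * cp * dT
Q = 0.465 * 1.21 * 1.005 * 33.8
Q = 19.113 kW

19.113


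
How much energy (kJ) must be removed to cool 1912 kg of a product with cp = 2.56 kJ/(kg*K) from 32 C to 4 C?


dT = 32 - (4) = 28 K
Q = m * cp * dT = 1912 * 2.56 * 28
Q = 137052 kJ

137052


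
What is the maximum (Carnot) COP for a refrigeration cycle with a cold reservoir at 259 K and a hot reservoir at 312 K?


dT = 312 - 259 = 53 K
COP_carnot = T_cold / dT = 259 / 53
COP_carnot = 4.887

4.887


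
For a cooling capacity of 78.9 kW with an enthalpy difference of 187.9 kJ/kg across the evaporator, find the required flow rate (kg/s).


m_dot = Q / dh
m_dot = 78.9 / 187.9
m_dot = 0.4199 kg/s

0.4199


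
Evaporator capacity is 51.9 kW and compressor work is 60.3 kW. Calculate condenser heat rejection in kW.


Q_cond = Q_evap + W
Q_cond = 51.9 + 60.3
Q_cond = 112.2 kW

112.2


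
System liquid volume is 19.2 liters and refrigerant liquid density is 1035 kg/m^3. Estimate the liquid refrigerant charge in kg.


Charge = V * rho / 1000
Charge = 19.2 * 1035 / 1000
Charge = 19.87 kg

19.87


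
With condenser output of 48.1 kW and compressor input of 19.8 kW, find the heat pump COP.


COP_hp = Q_cond / W
COP_hp = 48.1 / 19.8
COP_hp = 2.429

2.429


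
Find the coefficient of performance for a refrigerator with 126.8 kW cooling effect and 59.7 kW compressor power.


COP = Q_evap / W
COP = 126.8 / 59.7
COP = 2.124

2.124


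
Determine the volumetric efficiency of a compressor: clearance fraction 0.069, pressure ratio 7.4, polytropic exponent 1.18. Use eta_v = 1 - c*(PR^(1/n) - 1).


PR^(1/n) = 7.4^(1/1.18) = 5.4530195
eta_v = 1 - 0.069 * (5.4530195 - 1)
eta_v = 0.6927

0.6927


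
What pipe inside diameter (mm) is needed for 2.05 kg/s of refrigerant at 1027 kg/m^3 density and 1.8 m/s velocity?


A = m_dot / (rho * v) = 2.05 / (1027 * 1.8) = 0.001108947311 m^2
d = sqrt(4*A/pi) * 1000
d = 37.6 mm

37.6


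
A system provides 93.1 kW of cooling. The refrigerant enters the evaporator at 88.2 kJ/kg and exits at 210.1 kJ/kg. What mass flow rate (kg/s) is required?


dh = 210.1 - 88.2 = 121.9 kJ/kg
m_dot = Q / dh = 93.1 / 121.9 = 0.7637 kg/s

0.7637


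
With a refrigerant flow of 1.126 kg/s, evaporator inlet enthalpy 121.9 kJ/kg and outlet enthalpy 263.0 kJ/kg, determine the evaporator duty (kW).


dh = 263.0 - 121.9 = 141.1 kJ/kg
Q_evap = m_dot * dh = 1.126 * 141.1
Q_evap = 158.88 kW

158.88


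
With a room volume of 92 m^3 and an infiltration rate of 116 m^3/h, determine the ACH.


ACH = flow / volume
ACH = 116 / 92
ACH = 1.261

1.261


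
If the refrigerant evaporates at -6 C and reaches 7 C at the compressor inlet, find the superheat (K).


Superheat = T_suction - T_evap
Superheat = 7 - (-6)
Superheat = 13 K

13


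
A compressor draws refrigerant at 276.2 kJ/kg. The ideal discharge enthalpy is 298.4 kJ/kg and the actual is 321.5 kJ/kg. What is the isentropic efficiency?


dh_ideal = 298.4 - 276.2 = 22.2 kJ/kg
dh_actual = 321.5 - 276.2 = 45.3 kJ/kg
eta_s = dh_ideal / dh_actual = 22.2 / 45.3
eta_s = 0.4901

0.4901


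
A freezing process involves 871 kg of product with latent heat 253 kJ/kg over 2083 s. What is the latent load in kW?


Q_lat = m * h_fg / t
Q_lat = 871 * 253 / 2083
Q_lat = 105.79 kW

105.79


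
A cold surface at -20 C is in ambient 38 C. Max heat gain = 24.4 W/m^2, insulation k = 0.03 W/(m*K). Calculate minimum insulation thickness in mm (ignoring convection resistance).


dT = 38 - (-20) = 58 K
thickness = k * dT / q_max * 1000
thickness = 0.03 * 58 / 24.4 * 1000
thickness = 71.3 mm

71.3


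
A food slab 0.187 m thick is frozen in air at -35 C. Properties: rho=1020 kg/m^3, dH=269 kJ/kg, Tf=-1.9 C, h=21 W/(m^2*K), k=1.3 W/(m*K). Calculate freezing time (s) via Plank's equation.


dT = -1.9 - (-35) = 33.1 K
term1 = a/(2h) = 0.187/(2*21) = 0.004452380952
term2 = a^2/(8k) = 0.187^2/(8*1.3) = 0.003362403846
t = rho*dH*1000/dT * (term1 + term2)
t = 1020*269*1000/33.1 * (0.004452380952 + 0.003362403846)
t = 64780 s

64780


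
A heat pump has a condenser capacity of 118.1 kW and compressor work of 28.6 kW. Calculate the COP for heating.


COP_hp = Q_cond / W
COP_hp = 118.1 / 28.6
COP_hp = 4.129

4.129


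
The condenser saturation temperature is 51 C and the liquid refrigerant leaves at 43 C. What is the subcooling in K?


Subcooling = T_cond - T_liquid
Subcooling = 51 - 43
Subcooling = 8 K

8


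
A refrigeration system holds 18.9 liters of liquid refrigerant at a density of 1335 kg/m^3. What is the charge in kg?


Charge = V * rho / 1000
Charge = 18.9 * 1335 / 1000
Charge = 25.23 kg

25.23


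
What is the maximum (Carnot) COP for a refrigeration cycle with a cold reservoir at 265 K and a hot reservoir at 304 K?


dT = 304 - 265 = 39 K
COP_carnot = T_cold / dT = 265 / 39
COP_carnot = 6.795

6.795


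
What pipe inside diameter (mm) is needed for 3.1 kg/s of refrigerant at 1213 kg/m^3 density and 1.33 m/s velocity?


A = m_dot / (rho * v) = 3.1 / (1213 * 1.33) = 0.001921539215 m^2
d = sqrt(4*A/pi) * 1000
d = 49.5 mm

49.5


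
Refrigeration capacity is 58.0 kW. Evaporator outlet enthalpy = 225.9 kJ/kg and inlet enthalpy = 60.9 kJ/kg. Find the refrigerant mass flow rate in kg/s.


dh = 225.9 - 60.9 = 165.0 kJ/kg
m_dot = Q / dh = 58.0 / 165.0 = 0.3515 kg/s

0.3515


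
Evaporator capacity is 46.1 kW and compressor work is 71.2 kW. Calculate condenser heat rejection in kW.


Q_cond = Q_evap + W
Q_cond = 46.1 + 71.2
Q_cond = 117.3 kW

117.3


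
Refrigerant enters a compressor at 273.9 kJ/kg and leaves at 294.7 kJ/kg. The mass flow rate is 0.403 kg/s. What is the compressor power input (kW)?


dh = 294.7 - 273.9 = 20.8 kJ/kg
W = m_dot * dh = 0.403 * 20.8 = 8.38 kW

8.38


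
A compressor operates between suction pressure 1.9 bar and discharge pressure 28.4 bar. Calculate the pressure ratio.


PR = P_high / P_low
PR = 28.4 / 1.9
PR = 14.947

14.947


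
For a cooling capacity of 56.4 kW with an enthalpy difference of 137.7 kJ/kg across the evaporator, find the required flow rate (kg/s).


m_dot = Q / dh
m_dot = 56.4 / 137.7
m_dot = 0.4096 kg/s

0.4096


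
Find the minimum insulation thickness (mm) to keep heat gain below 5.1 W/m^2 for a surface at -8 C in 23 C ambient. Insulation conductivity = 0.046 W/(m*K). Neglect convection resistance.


dT = 23 - (-8) = 31 K
thickness = k * dT / q_max * 1000
thickness = 0.046 * 31 / 5.1 * 1000
thickness = 279.6 mm

279.6


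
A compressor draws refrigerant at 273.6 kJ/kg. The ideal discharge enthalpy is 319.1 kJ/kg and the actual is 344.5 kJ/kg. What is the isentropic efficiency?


dh_ideal = 319.1 - 273.6 = 45.5 kJ/kg
dh_actual = 344.5 - 273.6 = 70.9 kJ/kg
eta_s = dh_ideal / dh_actual = 45.5 / 70.9
eta_s = 0.6417

0.6417


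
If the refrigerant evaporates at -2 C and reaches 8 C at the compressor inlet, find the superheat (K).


Superheat = T_suction - T_evap
Superheat = 8 - (-2)
Superheat = 10 K

10


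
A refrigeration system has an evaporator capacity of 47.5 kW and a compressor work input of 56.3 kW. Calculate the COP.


COP = Q_evap / W
COP = 47.5 / 56.3
COP = 0.844

0.844


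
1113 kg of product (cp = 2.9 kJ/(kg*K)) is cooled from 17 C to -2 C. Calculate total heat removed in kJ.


dT = 17 - (-2) = 19 K
Q = m * cp * dT = 1113 * 2.9 * 19
Q = 61326 kJ

61326


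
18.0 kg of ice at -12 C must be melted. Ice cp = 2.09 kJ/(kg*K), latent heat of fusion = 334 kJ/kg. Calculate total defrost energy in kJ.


Sensible heat = cp * dT = 2.09 * 12 = 25.08 kJ/kg
Total per kg = 25.08 + 334 = 359.08 kJ/kg
Q = m * total = 18.0 * 359.08
Q = 6463.4 kJ

6463.4


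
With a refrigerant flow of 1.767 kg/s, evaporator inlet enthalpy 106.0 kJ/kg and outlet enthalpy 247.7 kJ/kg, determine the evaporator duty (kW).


dh = 247.7 - 106.0 = 141.7 kJ/kg
Q_evap = m_dot * dh = 1.767 * 141.7
Q_evap = 250.38 kW

250.38


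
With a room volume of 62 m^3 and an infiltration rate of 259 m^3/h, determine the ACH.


ACH = flow / volume
ACH = 259 / 62
ACH = 4.177

4.177


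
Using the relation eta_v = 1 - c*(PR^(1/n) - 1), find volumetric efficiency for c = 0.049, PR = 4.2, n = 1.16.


PR^(1/n) = 4.2^(1/1.16) = 3.44575084
eta_v = 1 - 0.049 * (3.44575084 - 1)
eta_v = 0.8802

0.8802


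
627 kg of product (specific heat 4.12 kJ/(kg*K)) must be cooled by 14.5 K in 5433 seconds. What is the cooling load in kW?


Q = m * cp * dT / t
Q = 627 * 4.12 * 14.5 / 5433
Q = 6.894 kW

6.894


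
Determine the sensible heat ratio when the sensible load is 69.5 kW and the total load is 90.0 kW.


SHR = Q_sensible / Q_total
SHR = 69.5 / 90.0
SHR = 0.772

0.772


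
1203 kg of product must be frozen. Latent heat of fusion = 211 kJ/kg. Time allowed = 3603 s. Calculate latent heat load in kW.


Q_lat = m * h_fg / t
Q_lat = 1203 * 211 / 3603
Q_lat = 70.45 kW

70.45


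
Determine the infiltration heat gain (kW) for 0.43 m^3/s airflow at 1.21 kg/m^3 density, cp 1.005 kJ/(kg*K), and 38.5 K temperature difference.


Q = V_dot * rho * cp * dT
Q = 0.43 * 1.21 * 1.005 * 38.5
Q = 20.132 kW

20.132


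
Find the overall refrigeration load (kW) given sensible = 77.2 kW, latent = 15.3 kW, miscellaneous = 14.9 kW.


Q_total = Q_s + Q_l + Q_misc
Q_total = 77.2 + 15.3 + 14.9
Q_total = 107.4 kW

107.4


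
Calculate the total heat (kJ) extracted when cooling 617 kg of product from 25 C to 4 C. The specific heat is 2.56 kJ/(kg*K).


dT = 25 - (4) = 21 K
Q = m * cp * dT = 617 * 2.56 * 21
Q = 33170 kJ

33170


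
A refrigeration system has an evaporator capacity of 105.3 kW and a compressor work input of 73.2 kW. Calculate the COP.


COP = Q_evap / W
COP = 105.3 / 73.2
COP = 1.439

1.439


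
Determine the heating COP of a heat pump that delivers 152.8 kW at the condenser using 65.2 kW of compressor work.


COP_hp = Q_cond / W
COP_hp = 152.8 / 65.2
COP_hp = 2.344

2.344


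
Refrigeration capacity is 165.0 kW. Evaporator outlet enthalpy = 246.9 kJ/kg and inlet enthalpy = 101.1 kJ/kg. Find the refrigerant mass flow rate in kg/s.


dh = 246.9 - 101.1 = 145.8 kJ/kg
m_dot = Q / dh = 165.0 / 145.8 = 1.1317 kg/s

1.1317


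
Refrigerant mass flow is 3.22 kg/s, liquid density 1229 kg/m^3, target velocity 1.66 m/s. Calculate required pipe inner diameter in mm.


A = m_dot / (rho * v) = 3.22 / (1229 * 1.66) = 0.001578323056 m^2
d = sqrt(4*A/pi) * 1000
d = 44.8 mm

44.8


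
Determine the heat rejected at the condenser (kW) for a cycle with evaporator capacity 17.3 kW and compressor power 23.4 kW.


Q_cond = Q_evap + W
Q_cond = 17.3 + 23.4
Q_cond = 40.7 kW

40.7


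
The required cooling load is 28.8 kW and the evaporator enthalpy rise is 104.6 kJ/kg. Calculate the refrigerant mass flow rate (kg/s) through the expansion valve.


m_dot = Q / dh
m_dot = 28.8 / 104.6
m_dot = 0.2753 kg/s

0.2753


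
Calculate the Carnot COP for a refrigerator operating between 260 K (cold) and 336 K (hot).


dT = 336 - 260 = 76 K
COP_carnot = T_cold / dT = 260 / 76
COP_carnot = 3.421

3.421


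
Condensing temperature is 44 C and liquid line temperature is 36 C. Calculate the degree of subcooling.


Subcooling = T_cond - T_liquid
Subcooling = 44 - 36
Subcooling = 8 K

8


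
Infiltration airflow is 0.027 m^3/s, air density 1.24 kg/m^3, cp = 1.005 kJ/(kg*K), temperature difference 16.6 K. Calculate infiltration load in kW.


Q = V_dot * rho * cp * dT
Q = 0.027 * 1.24 * 1.005 * 16.6
Q = 0.559 kW

0.559


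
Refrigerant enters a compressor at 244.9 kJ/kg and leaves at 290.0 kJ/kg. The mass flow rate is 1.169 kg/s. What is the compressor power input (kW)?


dh = 290.0 - 244.9 = 45.1 kJ/kg
W = m_dot * dh = 1.169 * 45.1 = 52.72 kW

52.72


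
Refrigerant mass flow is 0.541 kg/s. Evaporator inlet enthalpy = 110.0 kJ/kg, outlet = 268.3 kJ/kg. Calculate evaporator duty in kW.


dh = 268.3 - 110.0 = 158.3 kJ/kg
Q_evap = m_dot * dh = 0.541 * 158.3
Q_evap = 85.64 kW

85.64


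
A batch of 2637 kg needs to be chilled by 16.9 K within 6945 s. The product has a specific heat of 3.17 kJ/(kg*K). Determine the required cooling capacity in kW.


Q = m * cp * dT / t
Q = 2637 * 3.17 * 16.9 / 6945
Q = 20.342 kW

20.342


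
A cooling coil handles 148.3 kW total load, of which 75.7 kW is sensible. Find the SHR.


SHR = Q_sensible / Q_total
SHR = 75.7 / 148.3
SHR = 0.51

0.51


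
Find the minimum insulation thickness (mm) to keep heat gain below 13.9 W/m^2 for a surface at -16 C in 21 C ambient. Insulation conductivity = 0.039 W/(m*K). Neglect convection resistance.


dT = 21 - (-16) = 37 K
thickness = k * dT / q_max * 1000
thickness = 0.039 * 37 / 13.9 * 1000
thickness = 103.8 mm

103.8


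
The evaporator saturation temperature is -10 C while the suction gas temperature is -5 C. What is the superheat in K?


Superheat = T_suction - T_evap
Superheat = -5 - (-10)
Superheat = 5 K

5


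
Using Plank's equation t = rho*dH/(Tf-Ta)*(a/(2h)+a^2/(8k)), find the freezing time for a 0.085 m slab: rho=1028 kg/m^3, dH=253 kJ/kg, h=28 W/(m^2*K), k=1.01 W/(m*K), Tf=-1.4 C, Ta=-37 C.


dT = -1.4 - (-37) = 35.6 K
term1 = a/(2h) = 0.085/(2*28) = 0.001517857143
term2 = a^2/(8k) = 0.085^2/(8*1.01) = 0.0008941831683
t = rho*dH*1000/dT * (term1 + term2)
t = 1028*253*1000/35.6 * (0.001517857143 + 0.0008941831683)
t = 17622 s

17622


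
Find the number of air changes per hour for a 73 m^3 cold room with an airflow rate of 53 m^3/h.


ACH = flow / volume
ACH = 53 / 73
ACH = 0.726

0.726


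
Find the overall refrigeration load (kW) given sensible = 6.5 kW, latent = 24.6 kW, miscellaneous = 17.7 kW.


Q_total = Q_s + Q_l + Q_misc
Q_total = 6.5 + 24.6 + 17.7
Q_total = 48.8 kW

48.8


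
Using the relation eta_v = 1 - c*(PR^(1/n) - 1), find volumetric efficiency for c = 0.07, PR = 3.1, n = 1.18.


PR^(1/n) = 3.1^(1/1.18) = 2.60860436
eta_v = 1 - 0.07 * (2.60860436 - 1)
eta_v = 0.8874

0.8874


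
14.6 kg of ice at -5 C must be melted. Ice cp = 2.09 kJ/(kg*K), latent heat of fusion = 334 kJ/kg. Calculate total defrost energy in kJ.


Sensible heat = cp * dT = 2.09 * 5 = 10.45 kJ/kg
Total per kg = 10.45 + 334 = 344.45 kJ/kg
Q = m * total = 14.6 * 344.45
Q = 5029.0 kJ

5029.0


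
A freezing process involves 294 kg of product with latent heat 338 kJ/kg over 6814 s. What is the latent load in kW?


Q_lat = m * h_fg / t
Q_lat = 294 * 338 / 6814
Q_lat = 14.58 kW

14.58


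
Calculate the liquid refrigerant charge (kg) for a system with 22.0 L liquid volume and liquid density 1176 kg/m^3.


Charge = V * rho / 1000
Charge = 22.0 * 1176 / 1000
Charge = 25.87 kg

25.87


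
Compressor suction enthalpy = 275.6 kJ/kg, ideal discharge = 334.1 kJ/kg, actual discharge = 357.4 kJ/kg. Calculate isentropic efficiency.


dh_ideal = 334.1 - 275.6 = 58.5 kJ/kg
dh_actual = 357.4 - 275.6 = 81.8 kJ/kg
eta_s = dh_ideal / dh_actual = 58.5 / 81.8
eta_s = 0.7152

0.7152


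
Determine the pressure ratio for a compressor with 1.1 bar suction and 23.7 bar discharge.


PR = P_high / P_low
PR = 23.7 / 1.1
PR = 21.545

21.545


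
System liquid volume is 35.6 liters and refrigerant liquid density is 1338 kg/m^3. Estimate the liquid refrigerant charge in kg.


Charge = V * rho / 1000
Charge = 35.6 * 1338 / 1000
Charge = 47.63 kg

47.63


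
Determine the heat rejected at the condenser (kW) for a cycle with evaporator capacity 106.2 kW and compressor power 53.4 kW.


Q_cond = Q_evap + W
Q_cond = 106.2 + 53.4
Q_cond = 159.6 kW

159.6


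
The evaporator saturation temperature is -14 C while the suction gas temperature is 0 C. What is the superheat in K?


Superheat = T_suction - T_evap
Superheat = 0 - (-14)
Superheat = 14 K

14


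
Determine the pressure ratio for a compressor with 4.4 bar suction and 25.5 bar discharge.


PR = P_high / P_low
PR = 25.5 / 4.4
PR = 5.795

5.795


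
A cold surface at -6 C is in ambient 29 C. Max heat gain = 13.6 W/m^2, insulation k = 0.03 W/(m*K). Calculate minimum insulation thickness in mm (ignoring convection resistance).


dT = 29 - (-6) = 35 K
thickness = k * dT / q_max * 1000
thickness = 0.03 * 35 / 13.6 * 1000
thickness = 77.2 mm

77.2


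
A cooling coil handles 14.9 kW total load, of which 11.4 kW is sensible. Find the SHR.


SHR = Q_sensible / Q_total
SHR = 11.4 / 14.9
SHR = 0.765

0.765


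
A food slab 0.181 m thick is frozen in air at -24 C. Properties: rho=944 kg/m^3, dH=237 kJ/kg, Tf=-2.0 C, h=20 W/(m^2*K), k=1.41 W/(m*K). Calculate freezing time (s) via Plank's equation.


dT = -2.0 - (-24) = 22.0 K
term1 = a/(2h) = 0.181/(2*20) = 0.004525
term2 = a^2/(8k) = 0.181^2/(8*1.41) = 0.002904343972
t = rho*dH*1000/dT * (term1 + term2)
t = 944*237*1000/22.0 * (0.004525 + 0.002904343972)
t = 75552 s

75552


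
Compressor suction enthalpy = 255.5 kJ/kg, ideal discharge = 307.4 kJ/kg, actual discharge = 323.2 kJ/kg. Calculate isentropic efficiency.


dh_ideal = 307.4 - 255.5 = 51.9 kJ/kg
dh_actual = 323.2 - 255.5 = 67.7 kJ/kg
eta_s = dh_ideal / dh_actual = 51.9 / 67.7
eta_s = 0.7666

0.7666


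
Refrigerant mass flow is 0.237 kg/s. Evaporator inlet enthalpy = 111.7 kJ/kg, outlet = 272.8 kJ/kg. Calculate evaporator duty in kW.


dh = 272.8 - 111.7 = 161.1 kJ/kg
Q_evap = m_dot * dh = 0.237 * 161.1
Q_evap = 38.18 kW

38.18


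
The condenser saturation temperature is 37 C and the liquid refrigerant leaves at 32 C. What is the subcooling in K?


Subcooling = T_cond - T_liquid
Subcooling = 37 - 32
Subcooling = 5 K

5


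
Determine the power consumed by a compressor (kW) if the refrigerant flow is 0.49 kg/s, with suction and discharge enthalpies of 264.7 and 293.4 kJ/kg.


dh = 293.4 - 264.7 = 28.7 kJ/kg
W = m_dot * dh = 0.49 * 28.7 = 14.06 kW

14.06


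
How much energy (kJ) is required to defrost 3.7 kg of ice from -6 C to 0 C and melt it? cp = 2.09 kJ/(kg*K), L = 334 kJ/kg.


Sensible heat = cp * dT = 2.09 * 6 = 12.54 kJ/kg
Total per kg = 12.54 + 334 = 346.54 kJ/kg
Q = m * total = 3.7 * 346.54
Q = 1282.2 kJ

1282.2


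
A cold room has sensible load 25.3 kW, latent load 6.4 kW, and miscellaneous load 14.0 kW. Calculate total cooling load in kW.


Q_total = Q_s + Q_l + Q_misc
Q_total = 25.3 + 6.4 + 14.0
Q_total = 45.7 kW

45.7


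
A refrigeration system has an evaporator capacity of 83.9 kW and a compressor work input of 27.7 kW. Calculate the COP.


COP = Q_evap / W
COP = 83.9 / 27.7
COP = 3.029

3.029


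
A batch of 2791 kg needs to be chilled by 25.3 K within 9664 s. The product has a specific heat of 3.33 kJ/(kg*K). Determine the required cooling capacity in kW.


Q = m * cp * dT / t
Q = 2791 * 3.33 * 25.3 / 9664
Q = 24.331 kW

24.331


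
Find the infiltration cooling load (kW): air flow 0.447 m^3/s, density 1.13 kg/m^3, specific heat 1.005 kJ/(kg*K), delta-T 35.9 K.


Q = V_dot * rho * cp * dT
Q = 0.447 * 1.13 * 1.005 * 35.9
Q = 18.224 kW

18.224


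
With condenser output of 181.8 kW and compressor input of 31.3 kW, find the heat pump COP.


COP_hp = Q_cond / W
COP_hp = 181.8 / 31.3
COP_hp = 5.808

5.808


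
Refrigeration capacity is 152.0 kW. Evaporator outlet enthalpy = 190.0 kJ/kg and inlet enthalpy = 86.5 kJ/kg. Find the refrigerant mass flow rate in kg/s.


dh = 190.0 - 86.5 = 103.5 kJ/kg
m_dot = Q / dh = 152.0 / 103.5 = 1.4686 kg/s

1.4686


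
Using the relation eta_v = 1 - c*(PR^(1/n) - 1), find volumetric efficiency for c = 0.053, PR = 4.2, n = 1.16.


PR^(1/n) = 4.2^(1/1.16) = 3.44575084
eta_v = 1 - 0.053 * (3.44575084 - 1)
eta_v = 0.8704

0.8704


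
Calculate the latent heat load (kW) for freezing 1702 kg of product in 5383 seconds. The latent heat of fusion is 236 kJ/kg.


Q_lat = m * h_fg / t
Q_lat = 1702 * 236 / 5383
Q_lat = 74.62 kW

74.62


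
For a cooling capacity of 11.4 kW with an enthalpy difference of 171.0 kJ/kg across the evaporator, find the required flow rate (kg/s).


m_dot = Q / dh
m_dot = 11.4 / 171.0
m_dot = 0.0667 kg/s

0.0667


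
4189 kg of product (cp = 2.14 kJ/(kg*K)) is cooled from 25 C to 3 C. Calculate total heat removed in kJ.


dT = 25 - (3) = 22 K
Q = m * cp * dT = 4189 * 2.14 * 22
Q = 197218 kJ

197218


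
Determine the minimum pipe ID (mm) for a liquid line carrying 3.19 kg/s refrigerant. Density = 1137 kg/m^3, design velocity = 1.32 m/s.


A = m_dot / (rho * v) = 3.19 / (1137 * 1.32) = 0.0021254764 m^2
d = sqrt(4*A/pi) * 1000
d = 52.0 mm

52.0


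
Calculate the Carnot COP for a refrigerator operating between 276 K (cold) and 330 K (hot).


dT = 330 - 276 = 54 K
COP_carnot = T_cold / dT = 276 / 54
COP_carnot = 5.111

5.111


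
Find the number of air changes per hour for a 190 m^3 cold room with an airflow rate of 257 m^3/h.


ACH = flow / volume
ACH = 257 / 190
ACH = 1.353

1.353


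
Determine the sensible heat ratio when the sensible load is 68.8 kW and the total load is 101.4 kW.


SHR = Q_sensible / Q_total
SHR = 68.8 / 101.4
SHR = 0.679

0.679


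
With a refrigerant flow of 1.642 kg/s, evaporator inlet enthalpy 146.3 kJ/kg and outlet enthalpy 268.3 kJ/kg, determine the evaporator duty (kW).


dh = 268.3 - 146.3 = 122.0 kJ/kg
Q_evap = m_dot * dh = 1.642 * 122.0
Q_evap = 200.32 kW

200.32


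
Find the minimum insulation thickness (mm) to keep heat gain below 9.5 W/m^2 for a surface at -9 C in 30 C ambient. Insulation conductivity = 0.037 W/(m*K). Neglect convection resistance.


dT = 30 - (-9) = 39 K
thickness = k * dT / q_max * 1000
thickness = 0.037 * 39 / 9.5 * 1000
thickness = 151.9 mm

151.9


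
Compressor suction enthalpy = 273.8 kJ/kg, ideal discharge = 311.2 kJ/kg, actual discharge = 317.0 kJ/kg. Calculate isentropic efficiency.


dh_ideal = 311.2 - 273.8 = 37.4 kJ/kg
dh_actual = 317.0 - 273.8 = 43.2 kJ/kg
eta_s = dh_ideal / dh_actual = 37.4 / 43.2
eta_s = 0.8657

0.8657


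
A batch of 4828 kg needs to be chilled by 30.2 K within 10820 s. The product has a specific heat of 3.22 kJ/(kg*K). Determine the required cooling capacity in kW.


Q = m * cp * dT / t
Q = 4828 * 3.22 * 30.2 / 10820
Q = 43.391 kW

43.391


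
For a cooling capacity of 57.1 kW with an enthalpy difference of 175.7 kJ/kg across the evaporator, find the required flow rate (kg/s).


m_dot = Q / dh
m_dot = 57.1 / 175.7
m_dot = 0.325 kg/s

0.325


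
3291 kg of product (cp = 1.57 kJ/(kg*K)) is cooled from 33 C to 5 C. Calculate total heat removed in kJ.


dT = 33 - (5) = 28 K
Q = m * cp * dT = 3291 * 1.57 * 28
Q = 144672 kJ

144672


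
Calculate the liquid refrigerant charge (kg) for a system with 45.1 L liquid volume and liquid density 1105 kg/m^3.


Charge = V * rho / 1000
Charge = 45.1 * 1105 / 1000
Charge = 49.84 kg

49.84


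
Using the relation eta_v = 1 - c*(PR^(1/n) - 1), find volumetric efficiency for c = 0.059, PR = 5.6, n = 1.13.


PR^(1/n) = 5.6^(1/1.13) = 4.59317824
eta_v = 1 - 0.059 * (4.59317824 - 1)
eta_v = 0.788

0.788


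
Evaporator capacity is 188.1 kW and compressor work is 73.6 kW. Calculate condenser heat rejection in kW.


Q_cond = Q_evap + W
Q_cond = 188.1 + 73.6
Q_cond = 261.7 kW

261.7


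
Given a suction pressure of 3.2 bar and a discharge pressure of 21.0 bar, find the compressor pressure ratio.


PR = P_high / P_low
PR = 21.0 / 3.2
PR = 6.563

6.563


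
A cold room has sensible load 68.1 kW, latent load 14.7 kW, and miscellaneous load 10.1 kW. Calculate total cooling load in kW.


Q_total = Q_s + Q_l + Q_misc
Q_total = 68.1 + 14.7 + 10.1
Q_total = 92.9 kW

92.9


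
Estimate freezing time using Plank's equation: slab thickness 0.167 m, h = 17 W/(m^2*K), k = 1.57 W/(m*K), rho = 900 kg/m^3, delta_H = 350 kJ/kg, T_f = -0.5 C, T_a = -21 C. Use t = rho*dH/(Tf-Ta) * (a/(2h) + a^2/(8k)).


dT = -0.5 - (-21) = 20.5 K
term1 = a/(2h) = 0.167/(2*17) = 0.004911764706
term2 = a^2/(8k) = 0.167^2/(8*1.57) = 0.002220461783
t = rho*dH*1000/dT * (term1 + term2)
t = 900*350*1000/20.5 * (0.004911764706 + 0.002220461783)
t = 109593 s

109593
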